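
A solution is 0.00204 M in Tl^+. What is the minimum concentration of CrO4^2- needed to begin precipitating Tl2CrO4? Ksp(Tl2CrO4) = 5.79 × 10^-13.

[CrO4^2-] ≈ 1.39 × 10^-7 M

Tl2CrO4(s) ⇌ 2 Tl^+(aq) + CrO4^2-(aq)
Ksp = [Tl^+]^2[CrO4^2-]
Precipitation begins when Q = Ksp. With [Tl^+] = 0.00204 M:
5.79 × 10^-13 = (0.00204)^2 × [CrO4^2-]
[CrO4^2-] = (5.79 × 10^-13 / 4.162 × 10^-6) = 1.39 × 10^-7 M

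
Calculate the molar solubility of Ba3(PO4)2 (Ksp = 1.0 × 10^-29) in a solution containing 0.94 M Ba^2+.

1.7 × 10^-15 M

Ba3(PO4)2(s) <=> 3 Ba^2+(aq) + 2 PO4^3-(aq)
Ksp = [Ba^2+]^3[PO4^3-]^2
Let s be the molar solubility in this solution. [Ba^2+] = 0.94 + 3s ≈ 0.94, [PO4^3-] = 2s (Ksp is small, so little additional dissolves).
Ksp ≈ (0.94)^3 × (2s)^2
s = 1.7 x 10^-15 M
Check: 3s = 5.2 × 10^-15 ≪ 0.94, so the approximation is valid.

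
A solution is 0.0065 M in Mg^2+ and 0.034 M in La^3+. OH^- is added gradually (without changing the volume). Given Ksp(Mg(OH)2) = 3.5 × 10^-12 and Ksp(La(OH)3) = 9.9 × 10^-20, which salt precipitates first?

La(OH)3

Each salt begins to precipitate when Q = Ksp, i.e. when [OH^-] reaches its threshold.
For Mg(OH)2: 3.5 × 10^-12 = 0.0065 × [OH^-]^2  ⇒  [OH^-] = 2.3 × 10^-5 M.
For La(OH)3: 9.9 × 10^-20 = 0.034 × [OH^-]^3  ⇒  [OH^-] = 1.4 × 10^-6 M.
The salt with the lower threshold [OH^-] precipitates first: La(OH)3.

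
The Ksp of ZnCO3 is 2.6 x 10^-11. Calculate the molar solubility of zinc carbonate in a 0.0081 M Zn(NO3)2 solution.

ZnCO3(s) ⇌ Zn^2+ + CO3^2-
Ksp = [Zn^2+][CO3^2-]
Let s = moles of ZnCO3 that dissolve per litre. [Zn^2+] = 0.0081 + s ≈ 0.0081, [CO3^2-] = s (Ksp is small, so little additional dissolves).
Ksp ≈ 0.0081 × s
s = 3.2 × 10^-9 M
Check: s = 3.2 × 10^-9 ≪ 0.0081, so the approximation is valid.

s ≈ 3.2e-9 M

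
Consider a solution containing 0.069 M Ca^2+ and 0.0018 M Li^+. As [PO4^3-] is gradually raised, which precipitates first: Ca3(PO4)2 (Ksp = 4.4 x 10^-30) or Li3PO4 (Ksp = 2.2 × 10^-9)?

Ca3(PO4)2

Precipitation of each salt starts when its ion product equals its Ksp.
For Ca3(PO4)2: 4.4 x 10^-30 = (0.069)^3 × [PO4^3-]^2  ⇒  [PO4^3-] = 1.2 x 10^-13 M.
For Li3PO4: 2.2 × 10^-9 = (0.0018)^3 × [PO4^3-]  ⇒  [PO4^3-] = 3.8 x 10^-1 M.
The salt with the lower threshold [PO4^3-] precipitates first: Ca3(PO4)2.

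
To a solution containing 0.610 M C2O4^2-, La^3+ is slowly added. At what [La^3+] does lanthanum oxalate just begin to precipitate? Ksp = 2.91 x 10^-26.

[La^3+] ≈ 3.58 × 10^-13 M

La2(C2O4)3(s) ⇌ 2 La^3+ + 3 C2O4^2-
Ksp = [La^3+]^2[C2O4^2-]^3
Precipitation begins when Q = Ksp. With [C2O4^2-] = 0.610 M:
2.91 x 10^-26 = (0.610)^3 × [La^3+]^2
[La^3+] = (2.91 x 10^-26 / 2.270 × 10^-1)^(1/2) = 3.58 × 10^-13 M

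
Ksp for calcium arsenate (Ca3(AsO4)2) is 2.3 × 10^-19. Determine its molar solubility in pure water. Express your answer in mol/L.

7.3 × 10^-5 M

Ca3(AsO4)2(s) <=> 3 Ca^2+ + 2 AsO4^3-
Ksp = [Ca^2+]^3[AsO4^3-]^2
If s mol/L of Ca3(AsO4)2 dissolves, [Ca^2+] = 3s and [AsO4^3-] = 2s.
Ksp = (3s)^3(2s)^2 = 108s^5
s = (2.3 × 10^-19 / 108)^(1/5) = 7.3 × 10^-5 M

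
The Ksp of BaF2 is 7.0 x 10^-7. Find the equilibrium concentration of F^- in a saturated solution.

BaF2(s) ⇌ Ba^2+ + 2 F^-
Ksp = [Ba^2+][F^-]^2
With molar solubility s: [Ba^2+] = s, [F^-] = 2s.
Ksp = s(2s)^2 = 4s^3
s^3 = 7.0 x 10^-7 / 4, so s = 5.59 × 10^-3 M
[F^-] = 2s = 1.1 × 10^-2 M

[F^-] ≈ 0.011 M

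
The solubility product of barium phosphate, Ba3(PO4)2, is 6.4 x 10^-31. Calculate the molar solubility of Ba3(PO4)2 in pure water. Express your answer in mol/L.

Ba3(PO4)2(s) ⇌ 3 Ba^2+ + 2 PO4^3-
Ksp = [Ba^2+]^3[PO4^3-]^2
For each mole of Ba3(PO4)2 that dissolves: [Ba^2+] = 3s, [PO4^3-] = 2s.
Ksp = (3s)^3(2s)^2 = 108s^5
Solving, s = (6.4 x 10^-31/108)^(1/5) = 3.6 x 10^-7 M

s = 3.6e-7 M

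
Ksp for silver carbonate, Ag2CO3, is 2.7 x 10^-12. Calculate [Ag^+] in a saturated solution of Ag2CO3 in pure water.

[Ag^+] = 1.8e-4 M

Ag2CO3(s) ⇌ 2 Ag^+ + CO3^2-
Ksp = [Ag^+]^2[CO3^2-]
For each mole of Ag2CO3 that dissolves: [Ag^+] = 2s, [CO3^2-] = s.
So Ksp = (2s)^2 × s = 4s^3
s = (2.7 x 10^-12 / 4)^(1/3) = 8.77 × 10^-5 M
[Ag^+] = 2s = 1.8 × 10^-4 M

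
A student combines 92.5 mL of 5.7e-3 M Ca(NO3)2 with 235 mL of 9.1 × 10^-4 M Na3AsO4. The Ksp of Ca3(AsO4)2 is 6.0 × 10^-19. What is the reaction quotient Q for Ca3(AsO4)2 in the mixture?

1.8 × 10^-15

Total volume = 92.5 + 235 = 327.5 mL.
[Ca^2+] = 5.7 × 10^-3 × (92.5/327.5) = 1.61 × 10^-3 M
[AsO4^3-] = 9.1 × 10^-4 × (235/327.5) = 6.53 × 10^-4 M
Ca3(AsO4)2(s) ⇌ 3 Ca^2+(aq) + 2 AsO4^3-(aq), so Q = [Ca^2+]^3[AsO4^3-]^2
Q = (1.61 x 10^-3)^3(6.53 × 10^-4)^2 = 1.8 x 10^-15
Q > Ksp, so Ca3(AsO4)2 will precipitate.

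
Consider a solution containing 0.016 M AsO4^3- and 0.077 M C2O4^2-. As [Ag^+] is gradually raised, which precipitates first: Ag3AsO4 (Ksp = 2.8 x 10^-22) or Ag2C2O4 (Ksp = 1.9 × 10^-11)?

Each salt begins to precipitate when Q = Ksp, i.e. when [Ag^+] reaches its threshold.
For Ag3AsO4: 2.8 x 10^-22 = 0.016 × [Ag^+]^3  ⇒  [Ag^+] = 2.6 × 10^-7 M.
For Ag2C2O4: 1.9 × 10^-11 = 0.077 × [Ag^+]^2  ⇒  [Ag^+] = 1.6 × 10^-5 M.
The salt with the lower threshold [Ag^+] precipitates first: Ag3AsO4.

Ag3AsO4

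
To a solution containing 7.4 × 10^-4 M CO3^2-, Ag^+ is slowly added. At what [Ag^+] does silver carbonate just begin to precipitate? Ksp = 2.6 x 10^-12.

Ag2CO3(s) <=> 2 Ag^+ + CO3^2-
Ksp = [Ag^+]^2[CO3^2-]
Precipitation begins when Q = Ksp. With [CO3^2-] = 7.4 × 10^-4 M:
2.6 x 10^-12 = (7.4 × 10^-4) × [Ag^+]^2
[Ag^+] = (2.6 x 10^-12 / 7.4 × 10^-4)^(1/2) = 5.9 × 10^-5 M

[Ag^+] = 5.9 × 10^-5 M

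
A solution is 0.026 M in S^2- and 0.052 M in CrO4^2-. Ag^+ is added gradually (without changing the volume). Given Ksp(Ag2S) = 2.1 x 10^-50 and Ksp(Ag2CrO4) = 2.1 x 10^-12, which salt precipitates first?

Ag2S

Precipitation of each salt starts when its ion product equals its Ksp.
For Ag2S: 2.1 x 10^-50 = 0.026 × [Ag^+]^2  ⇒  [Ag^+] = 9.0 × 10^-25 M.
For Ag2CrO4: 2.1 x 10^-12 = 0.052 × [Ag^+]^2  ⇒  [Ag^+] = 6.4 × 10^-6 M.
The salt with the lower threshold [Ag^+] precipitates first: Ag2S.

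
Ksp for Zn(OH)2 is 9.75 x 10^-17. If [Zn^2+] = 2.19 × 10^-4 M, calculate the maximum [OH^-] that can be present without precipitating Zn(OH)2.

Zn(OH)2(s) ⇌ Zn^2+(aq) + 2 OH^-(aq)
Ksp = [Zn^2+][OH^-]^2
Precipitation begins when Q = Ksp. With [Zn^2+] = 2.19 × 10^-4 M:
9.75 x 10^-17 = (2.19 × 10^-4) × [OH^-]^2
[OH^-] = (9.75 x 10^-17 / 2.19 × 10^-4)^(1/2) = 6.67 × 10^-7 M

6.67e-7 M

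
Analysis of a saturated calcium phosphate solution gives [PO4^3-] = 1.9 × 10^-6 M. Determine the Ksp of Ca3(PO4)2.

Ca3(PO4)2(s) ⇌ 3 Ca^2+ + 2 PO4^3-
Stoichiometry gives [Ca^2+] = (3/2)[PO4^3-] = 2.85 × 10^-6 M.
Ksp = [Ca^2+]^3[PO4^3-]^2
Ksp = (2.85 × 10^-6)^3 × (1.9 × 10^-6)^2 = 8.4 × 10^-29

Ksp = 8.4e-29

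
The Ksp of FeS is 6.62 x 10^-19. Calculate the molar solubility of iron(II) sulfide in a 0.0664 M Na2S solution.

s = 9.97e-18 M

FeS(s) <=> Fe^2+(aq) + S^2-(aq)
Ksp = [Fe^2+][S^2-]
Let s = moles of FeS that dissolve per litre. [Fe^2+] = s, [S^2-] = 0.0664 + s ≈ 0.0664 (common-ion effect: S^2- is already 0.0664 M).
Ksp ≈ s × 0.0664
s = 9.97 x 10^-18 M
Check: s = 1.0 x 10^-17 ≪ 0.0664, so the approximation is valid.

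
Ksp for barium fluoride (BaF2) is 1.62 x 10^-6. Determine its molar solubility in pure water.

BaF2(s) ⇌ Ba^2+ + 2 F^-
Ksp = [Ba^2+][F^-]^2
Let s = molar solubility. Then [Ba^2+] = s and [F^-] = 2s.
So Ksp = s × (2s)^2 = 4s^3
s^3 = 1.62 x 10^-6 / 4, so s = 7.40 × 10^-3 M

s ≈ 7.40 × 10^-3 M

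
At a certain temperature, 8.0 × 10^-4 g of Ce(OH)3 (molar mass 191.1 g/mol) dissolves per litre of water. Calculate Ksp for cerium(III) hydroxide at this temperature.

Ksp = 8.3e-21

Molar solubility s = (8.0 x 10^-4 g/L) / (191.1 g/mol) = 4.19 × 10^-6 M.
Ce(OH)3(s) ⇌ Ce^3+ + 3 OH^-
With molar solubility s: [Ce^3+] = s, [OH^-] = 3s.
Ksp = [Ce^3+][OH^-]^3
So Ksp = s × (3s)^3 = 27s^4
With s = 4.19 × 10^-6: Ksp = 8.3 × 10^-21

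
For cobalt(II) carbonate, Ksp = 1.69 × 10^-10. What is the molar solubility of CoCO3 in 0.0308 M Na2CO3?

CoCO3(s) ⇌ Co^2+ + CO3^2-
Ksp = [Co^2+][CO3^2-]
Let s be the molar solubility in this solution. [Co^2+] = s, [CO3^2-] = 0.0308 + s ≈ 0.0308 (Ksp is small, so little additional dissolves).
Ksp ≈ s × 0.0308
s = 5.49 × 10^-9 M
Check: s = 5.5 x 10^-9 ≪ 0.0308, so the approximation is valid.

5.49e-9 M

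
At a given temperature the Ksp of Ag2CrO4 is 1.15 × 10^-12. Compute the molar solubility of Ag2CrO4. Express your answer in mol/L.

s = 6.60e-5 M

Ag2CrO4(s) ⇌ 2 Ag^+ + CrO4^2-
Ksp = [Ag^+]^2[CrO4^2-]
Let s = molar solubility. Then [Ag^+] = 2s and [CrO4^2-] = s.
So Ksp = (2s)^2 × s = 4s^3
s = (1.15 × 10^-12 / 4)^(1/3) = 6.60 × 10^-5 M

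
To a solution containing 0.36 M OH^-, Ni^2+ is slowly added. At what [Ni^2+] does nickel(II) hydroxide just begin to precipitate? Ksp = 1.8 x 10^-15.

Ni(OH)2(s) ⇌ Ni^2+(aq) + 2 OH^-(aq)
Ksp = [Ni^2+][OH^-]^2
Precipitation begins when Q = Ksp. With [OH^-] = 0.36 M:
1.8 x 10^-15 = (0.36)^2 × [Ni^2+]
[Ni^2+] = (1.8 x 10^-15 / 1.30 x 10^-1) = 1.4 × 10^-14 M

[Ni^2+] ≈ 1.4 × 10^-14 M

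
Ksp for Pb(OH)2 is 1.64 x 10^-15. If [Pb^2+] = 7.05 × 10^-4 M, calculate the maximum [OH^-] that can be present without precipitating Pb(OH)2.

Pb(OH)2(s) ⇌ Pb^2+ + 2 OH^-
Ksp = [Pb^2+][OH^-]^2
Precipitation begins when Q = Ksp. With [Pb^2+] = 7.05 × 10^-4 M:
1.64 x 10^-15 = (7.05 × 10^-4) × [OH^-]^2
[OH^-] = (1.64 x 10^-15 / 7.05 x 10^-4)^(1/2) = 1.53 × 10^-6 M

[OH^-] ≈ 1.53 x 10^-6 M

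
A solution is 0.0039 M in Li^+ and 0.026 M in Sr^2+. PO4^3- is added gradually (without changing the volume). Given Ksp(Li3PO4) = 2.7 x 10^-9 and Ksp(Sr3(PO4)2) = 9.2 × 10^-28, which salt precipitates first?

Sr3(PO4)2

Precipitation of each salt starts when its ion product equals its Ksp.
For Li3PO4: 2.7 x 10^-9 = (0.0039)^3 × [PO4^3-]  ⇒  [PO4^3-] = 4.6 x 10^-2 M.
For Sr3(PO4)2: 9.2 × 10^-28 = (0.026)^3 × [PO4^3-]^2  ⇒  [PO4^3-] = 7.2 × 10^-12 M.
The salt with the lower threshold [PO4^3-] precipitates first: Sr3(PO4)2.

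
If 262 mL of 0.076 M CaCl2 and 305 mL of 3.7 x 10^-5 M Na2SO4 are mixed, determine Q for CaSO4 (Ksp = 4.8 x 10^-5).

7.0e-7

Total volume = 262 + 305 = 567 mL.
[Ca^2+] = 7.6 × 10^-2 × (262/567) = 3.51 × 10^-2 M
[SO4^2-] = 3.7 × 10^-5 × (305/567) = 1.99 × 10^-5 M
CaSO4(s) ⇌ Ca^2+(aq) + SO4^2-(aq), so Q = [Ca^2+][SO4^2-]
Q = (3.51 × 10^-2)(1.99 x 10^-5) = 7.0 × 10^-7
Q < Ksp, so no precipitate of CaSO4 forms.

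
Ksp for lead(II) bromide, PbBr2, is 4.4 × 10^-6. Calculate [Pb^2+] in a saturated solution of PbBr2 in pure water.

[Pb^2+] ≈ 1.0 × 10^-2 M

PbBr2(s) ⇌ Pb^2+(aq) + 2 Br^-(aq)
Ksp = [Pb^2+][Br^-]^2
With molar solubility s: [Pb^2+] = s, [Br^-] = 2s.
Ksp = s(2s)^2 = 4s^3
s = (4.4 × 10^-6 / 4)^(1/3) = 1.03 x 10^-2 M
[Pb^2+] = s = 1.0 × 10^-2 M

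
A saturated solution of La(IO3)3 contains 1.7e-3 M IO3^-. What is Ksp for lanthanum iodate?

La(IO3)3(s) ⇌ La^3+ + 3 IO3^-
Stoichiometry gives [La^3+] = (1/3)[IO3^-] = 5.67 × 10^-4 M.
Ksp = [La^3+][IO3^-]^3
Ksp = 5.67 x 10^-4 × (1.7 x 10^-3)^3 = 2.8 x 10^-12

Ksp ≈ 2.8 x 10^-12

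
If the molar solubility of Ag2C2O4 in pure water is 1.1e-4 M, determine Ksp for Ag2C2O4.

Ksp = 5.3e-12

Ag2C2O4(s) <=> 2 Ag^+(aq) + C2O4^2-(aq)
Let s = molar solubility. Then [Ag^+] = 2s and [C2O4^2-] = s.
Ksp = [Ag^+]^2[C2O4^2-]
Substituting: Ksp = (2s)^2s = 4s^3
With s = 1.1 x 10^-4: Ksp = 5.3 × 10^-12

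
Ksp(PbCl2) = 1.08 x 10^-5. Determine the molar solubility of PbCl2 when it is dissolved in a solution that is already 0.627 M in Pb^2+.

PbCl2(s) ⇌ Pb^2+ + 2 Cl^-
Ksp = [Pb^2+][Cl^-]^2
If s mol/L dissolves here, [Pb^2+] = 0.627 + s ≈ 0.627, [Cl^-] = 2s (common-ion effect: Pb^2+ is already 0.627 M).
Ksp ≈ 0.627 × (2s)^2
s = 2.08 × 10^-3 M
Check: s = 2.1 × 10^-3 ≪ 0.627, so the approximation is valid.

s = 2.08e-3 M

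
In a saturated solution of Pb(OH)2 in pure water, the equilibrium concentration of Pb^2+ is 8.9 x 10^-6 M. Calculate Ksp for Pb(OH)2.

Pb(OH)2(s) <=> Pb^2+(aq) + 2 OH^-(aq)
Stoichiometry gives [OH^-] = (2/1)[Pb^2+] = 1.78 × 10^-5 M.
Ksp = [Pb^2+][OH^-]^2
Ksp = 8.9 × 10^-6 × (1.78 × 10^-5)^2 = 2.8 x 10^-15

Ksp ≈ 2.8 × 10^-15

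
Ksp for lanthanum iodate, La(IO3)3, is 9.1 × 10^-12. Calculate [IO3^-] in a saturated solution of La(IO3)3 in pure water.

[IO3^-] ≈ 2.3e-3 M

La(IO3)3(s) ⇌ La^3+(aq) + 3 IO3^-(aq)
Ksp = [La^3+][IO3^-]^3
For each mole of La(IO3)3 that dissolves: [La^3+] = s, [IO3^-] = 3s.
Substituting: Ksp = s(3s)^3 = 27s^4
s = (9.1 × 10^-12 / 27)^(1/4) = 7.62 × 10^-4 M
[IO3^-] = 3s = 2.3 × 10^-3 M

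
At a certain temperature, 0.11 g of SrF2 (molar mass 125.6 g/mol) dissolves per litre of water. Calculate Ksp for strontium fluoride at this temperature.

Ksp ≈ 2.7 × 10^-9

Molar solubility s = (1.1 x 10^-1 g/L) / (125.6 g/mol) = 8.76 × 10^-4 M.
SrF2(s) ⇌ Sr^2+ + 2 F^-
With molar solubility s: [Sr^2+] = s, [F^-] = 2s.
Ksp = [Sr^2+][F^-]^2
So Ksp = s × (2s)^2 = 4s^3
Ksp = 4 × (8.76 × 10^-4)^3 = 2.7 × 10^-9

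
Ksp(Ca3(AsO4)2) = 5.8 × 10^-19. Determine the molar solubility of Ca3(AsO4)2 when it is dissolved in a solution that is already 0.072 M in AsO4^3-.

s ≈ 1.6e-6 M

Ca3(AsO4)2(s) ⇌ 3 Ca^2+(aq) + 2 AsO4^3-(aq)
Ksp = [Ca^2+]^3[AsO4^3-]^2
If s mol/L dissolves here, [Ca^2+] = 3s, [AsO4^3-] = 0.072 + 2s ≈ 0.072 (Ksp is small, so little additional dissolves).
Ksp ≈ (3s)^3 × (0.072)^2
s = 1.6 × 10^-6 M
Check: 2s = 3.2 × 10^-6 ≪ 0.072, so the approximation is valid.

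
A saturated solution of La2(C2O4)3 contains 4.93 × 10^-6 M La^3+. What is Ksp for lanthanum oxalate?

La2(C2O4)3(s) <=> 2 La^3+ + 3 C2O4^2-
Stoichiometry gives [C2O4^2-] = (3/2)[La^3+] = 7.395 × 10^-6 M.
Ksp = [La^3+]^2[C2O4^2-]^3
Ksp = (4.93 × 10^-6)^2 × (7.395 x 10^-6)^3 = 9.83 × 10^-27

Ksp ≈ 9.83 x 10^-27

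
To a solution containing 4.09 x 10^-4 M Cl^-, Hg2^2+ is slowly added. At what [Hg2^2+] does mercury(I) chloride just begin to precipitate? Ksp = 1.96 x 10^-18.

[Hg2^2+] = 1.17 × 10^-11 M

Hg2Cl2(s) ⇌ Hg2^2+(aq) + 2 Cl^-(aq)
Ksp = [Hg2^2+][Cl^-]^2
Precipitation begins when Q = Ksp. With [Cl^-] = 4.09 x 10^-4 M:
1.96 x 10^-18 = (4.09 x 10^-4)^2 × [Hg2^2+]
[Hg2^2+] = (1.96 x 10^-18 / 1.673 × 10^-7) = 1.17 × 10^-11 M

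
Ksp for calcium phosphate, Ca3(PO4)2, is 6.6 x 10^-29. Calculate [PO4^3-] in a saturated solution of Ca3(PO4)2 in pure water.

Ca3(PO4)2(s) ⇌ 3 Ca^2+ + 2 PO4^3-
Ksp = [Ca^2+]^3[PO4^3-]^2
For each mole of Ca3(PO4)2 that dissolves: [Ca^2+] = 3s, [PO4^3-] = 2s.
Ksp = (3s)^3(2s)^2 = 108s^5
s^5 = 6.6 x 10^-29 / 108, so s = 9.06 × 10^-7 M
[PO4^3-] = 2s = 1.8 × 10^-6 M

[PO4^3-] ≈ 1.8e-6 M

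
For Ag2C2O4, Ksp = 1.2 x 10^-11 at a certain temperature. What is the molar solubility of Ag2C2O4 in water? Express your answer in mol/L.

Ag2C2O4(s) ⇌ 2 Ag^+ + C2O4^2-
Ksp = [Ag^+]^2[C2O4^2-]
For each mole of Ag2C2O4 that dissolves: [Ag^+] = 2s, [C2O4^2-] = s.
Substituting: Ksp = (2s)^2s = 4s^3
Solving, s = (1.2 x 10^-11/4)^(1/3) = 1.4 × 10^-4 M

s = 1.4 × 10^-4 M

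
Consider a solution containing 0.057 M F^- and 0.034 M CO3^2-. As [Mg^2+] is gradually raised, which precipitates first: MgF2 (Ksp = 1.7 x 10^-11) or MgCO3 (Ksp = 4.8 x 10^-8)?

MgF2

Each salt begins to precipitate when Q = Ksp, i.e. when [Mg^2+] reaches its threshold.
For MgF2: 1.7 x 10^-11 = (0.057)^2 × [Mg^2+]  ⇒  [Mg^2+] = 5.2 x 10^-9 M.
For MgCO3: 4.8 x 10^-8 = 0.034 × [Mg^2+]  ⇒  [Mg^2+] = 1.4 × 10^-6 M.
The salt with the lower threshold [Mg^2+] precipitates first: MgF2.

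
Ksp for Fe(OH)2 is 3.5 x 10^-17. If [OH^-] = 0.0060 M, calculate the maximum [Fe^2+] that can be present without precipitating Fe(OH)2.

[Fe^2+] = 9.7e-13 M

Fe(OH)2(s) <=> Fe^2+(aq) + 2 OH^-(aq)
Ksp = [Fe^2+][OH^-]^2
Precipitation begins when Q = Ksp. With [OH^-] = 0.0060 M:
3.5 x 10^-17 = (0.0060)^2 × [Fe^2+]
[Fe^2+] = (3.5 x 10^-17 / 3.60 × 10^-5) = 9.7 x 10^-13 M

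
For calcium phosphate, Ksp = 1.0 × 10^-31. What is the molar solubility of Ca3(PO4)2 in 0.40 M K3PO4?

Ca3(PO4)2(s) ⇌ 3 Ca^2+ + 2 PO4^3-
Ksp = [Ca^2+]^3[PO4^3-]^2
Let s = moles of Ca3(PO4)2 that dissolve per litre. [Ca^2+] = 3s, [PO4^3-] = 0.40 + 2s ≈ 0.40 (common-ion effect: PO4^3- is already 0.40 M).
Ksp ≈ (3s)^3 × (0.40)^2
s = 2.8 × 10^-11 M
Check: 2s = 5.7 x 10^-11 ≪ 0.40, so the approximation is valid.

2.8 × 10^-11 M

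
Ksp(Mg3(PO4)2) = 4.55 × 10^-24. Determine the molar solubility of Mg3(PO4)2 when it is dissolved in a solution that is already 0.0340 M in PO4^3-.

Mg3(PO4)2(s) <=> 3 Mg^2+(aq) + 2 PO4^3-(aq)
Ksp = [Mg^2+]^3[PO4^3-]^2
Let s = moles of Mg3(PO4)2 that dissolve per litre. [Mg^2+] = 3s, [PO4^3-] = 0.0340 + 2s ≈ 0.0340 (common-ion effect: PO4^3- is already 0.0340 M).
Ksp ≈ (3s)^3 × (0.0340)^2
s = 5.26 × 10^-8 M
Check: 2s = 1.1 × 10^-7 ≪ 0.0340, so the approximation is valid.

s = 5.26 × 10^-8 M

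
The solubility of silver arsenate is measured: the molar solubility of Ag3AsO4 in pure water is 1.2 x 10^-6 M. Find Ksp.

Ag3AsO4(s) ⇌ 3 Ag^+ + AsO4^3-
Let s = molar solubility. Then [Ag^+] = 3s and [AsO4^3-] = s.
Ksp = [Ag^+]^3[AsO4^3-]
So Ksp = (3s)^3 × s = 27s^4
With s = 1.2 × 10^-6: Ksp = 5.6 × 10^-23

5.6 × 10^-23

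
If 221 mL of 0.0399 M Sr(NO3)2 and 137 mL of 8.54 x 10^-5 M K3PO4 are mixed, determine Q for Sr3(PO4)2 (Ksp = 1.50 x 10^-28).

Q ≈ 1.60 × 10^-14

Total volume = 221 + 137 = 358 mL.
[Sr^2+] = 3.99 × 10^-2 × (221/358) = 2.463 × 10^-2 M
[PO4^3-] = 8.54 x 10^-5 × (137/358) = 3.268 × 10^-5 M
Sr3(PO4)2(s) <=> 3 Sr^2+(aq) + 2 PO4^3-(aq), so Q = [Sr^2+]^3[PO4^3-]^2
Q = (2.463 × 10^-2)^3(3.268 x 10^-5)^2 = 1.60 × 10^-14
Q > Ksp, so Sr3(PO4)2 will precipitate.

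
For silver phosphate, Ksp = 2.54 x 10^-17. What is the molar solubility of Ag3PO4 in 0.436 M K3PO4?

Ag3PO4(s) ⇌ 3 Ag^+ + PO4^3-
Ksp = [Ag^+]^3[PO4^3-]
If s mol/L dissolves here, [Ag^+] = 3s, [PO4^3-] = 0.436 + s ≈ 0.436 (Ksp is small, so little additional dissolves).
Ksp ≈ (3s)^3 × 0.436
s = 1.29 x 10^-6 M
Check: s = 1.3 × 10^-6 ≪ 0.436, so the approximation is valid.

1.29e-6 M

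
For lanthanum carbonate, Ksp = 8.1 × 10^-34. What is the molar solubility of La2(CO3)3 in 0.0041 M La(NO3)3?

La2(CO3)3(s) <=> 2 La^3+ + 3 CO3^2-
Ksp = [La^3+]^2[CO3^2-]^3
Let s = moles of La2(CO3)3 that dissolve per litre. [La^3+] = 0.0041 + 2s ≈ 0.0041, [CO3^2-] = 3s (common-ion effect: La^3+ is already 0.0041 M).
Ksp ≈ (0.0041)^2 × (3s)^3
s = 1.2 × 10^-10 M
Check: 2s = 2.4 × 10^-10 ≪ 0.0041, so the approximation is valid.

1.2 × 10^-10 M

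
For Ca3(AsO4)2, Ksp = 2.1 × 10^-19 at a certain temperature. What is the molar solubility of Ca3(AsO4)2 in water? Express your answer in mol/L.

Ca3(AsO4)2(s) ⇌ 3 Ca^2+(aq) + 2 AsO4^3-(aq)
Ksp = [Ca^2+]^3[AsO4^3-]^2
For each mole of Ca3(AsO4)2 that dissolves: [Ca^2+] = 3s, [AsO4^3-] = 2s.
So Ksp = (3s)^3 × (2s)^2 = 108s^5
s = (2.1 × 10^-19 / 108)^(1/5) = 7.2 × 10^-5 M

s = 7.2 x 10^-5 M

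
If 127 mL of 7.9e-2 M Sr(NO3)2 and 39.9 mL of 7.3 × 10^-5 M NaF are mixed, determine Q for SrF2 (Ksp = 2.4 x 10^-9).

Q ≈ 1.8 × 10^-11

Total volume = 127 + 39.9 = 166.9 mL.
[Sr^2+] = 7.9 × 10^-2 × (127/166.9) = 6.01 × 10^-2 M
[F^-] = 7.3 × 10^-5 × (39.9/166.9) = 1.75 × 10^-5 M
SrF2(s) ⇌ Sr^2+(aq) + 2 F^-(aq), so Q = [Sr^2+][F^-]^2
Q = (6.01 × 10^-2)(1.75 × 10^-5)^2 = 1.8 x 10^-11
Q < Ksp, so no precipitate of SrF2 forms.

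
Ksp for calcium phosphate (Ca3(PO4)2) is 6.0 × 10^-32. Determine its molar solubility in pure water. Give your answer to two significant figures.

2.2e-7 M

Ca3(PO4)2(s) <=> 3 Ca^2+ + 2 PO4^3-
Ksp = [Ca^2+]^3[PO4^3-]^2
With molar solubility s: [Ca^2+] = 3s, [PO4^3-] = 2s.
Substituting: Ksp = (3s)^3(2s)^2 = 108s^5
s = (6.0 × 10^-32 / 108)^(1/5) = 2.2 × 10^-7 M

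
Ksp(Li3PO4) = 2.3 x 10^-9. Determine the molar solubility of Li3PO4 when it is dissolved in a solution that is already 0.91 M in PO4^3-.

Li3PO4(s) ⇌ 3 Li^+(aq) + PO4^3-(aq)
Ksp = [Li^+]^3[PO4^3-]
Let s = moles of Li3PO4 that dissolve per litre. [Li^+] = 3s, [PO4^3-] = 0.91 + s ≈ 0.91 (since the PO4^3- already present dominates).
Ksp ≈ (3s)^3 × 0.91
s = 4.5 × 10^-4 M
Check: s = 4.5 × 10^-4 ≪ 0.91, so the approximation is valid.

4.5e-4 M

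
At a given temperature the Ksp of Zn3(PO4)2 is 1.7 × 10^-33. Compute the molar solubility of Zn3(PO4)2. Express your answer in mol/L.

s = 1.1 x 10^-7 M

Zn3(PO4)2(s) <=> 3 Zn^2+(aq) + 2 PO4^3-(aq)
Ksp = [Zn^2+]^3[PO4^3-]^2
If s mol/L of Zn3(PO4)2 dissolves, [Zn^2+] = 3s and [PO4^3-] = 2s.
So Ksp = (3s)^3 × (2s)^2 = 108s^5
s^5 = 1.7 × 10^-33 / 108, so s = 1.1 × 10^-7 M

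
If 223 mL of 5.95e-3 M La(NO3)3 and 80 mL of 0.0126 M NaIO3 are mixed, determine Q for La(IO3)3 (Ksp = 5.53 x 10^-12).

Total volume = 223 + 80 = 303 mL.
[La^3+] = 5.95 x 10^-3 × (223/303) = 4.379 × 10^-3 M
[IO3^-] = 1.26 × 10^-2 × (80/303) = 3.327 × 10^-3 M
La(IO3)3(s) ⇌ La^3+(aq) + 3 IO3^-(aq), so Q = [La^3+][IO3^-]^3
Q = (4.379 × 10^-3)(3.327 × 10^-3)^3 = 1.61 × 10^-10
Q > Ksp, so La(IO3)3 will precipitate.

Q = 1.61e-10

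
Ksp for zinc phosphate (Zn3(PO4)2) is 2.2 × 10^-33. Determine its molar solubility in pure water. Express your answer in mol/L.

s = 1.2 × 10^-7 M

Zn3(PO4)2(s) ⇌ 3 Zn^2+(aq) + 2 PO4^3-(aq)
Ksp = [Zn^2+]^3[PO4^3-]^2
For each mole of Zn3(PO4)2 that dissolves: [Zn^2+] = 3s, [PO4^3-] = 2s.
Ksp = (3s)^3(2s)^2 = 108s^5
s = (2.2 × 10^-33 / 108)^(1/5) = 1.2 × 10^-7 M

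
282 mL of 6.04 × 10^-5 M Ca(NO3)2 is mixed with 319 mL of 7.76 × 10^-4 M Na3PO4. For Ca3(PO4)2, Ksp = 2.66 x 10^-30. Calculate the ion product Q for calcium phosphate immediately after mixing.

Total volume = 282 + 319 = 601 mL.
[Ca^2+] = 6.04 × 10^-5 × (282/601) = 2.834 × 10^-5 M
[PO4^3-] = 7.76 × 10^-4 × (319/601) = 4.119 × 10^-4 M
Ca3(PO4)2(s) ⇌ 3 Ca^2+ + 2 PO4^3-, so Q = [Ca^2+]^3[PO4^3-]^2
Q = (2.834 × 10^-5)^3(4.119 × 10^-4)^2 = 3.86 × 10^-21
Q > Ksp, so Ca3(PO4)2 will precipitate.

Q ≈ 3.86 × 10^-21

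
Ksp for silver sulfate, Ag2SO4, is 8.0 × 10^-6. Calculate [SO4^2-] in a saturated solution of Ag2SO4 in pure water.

Ag2SO4(s) ⇌ 2 Ag^+ + SO4^2-
Ksp = [Ag^+]^2[SO4^2-]
With molar solubility s: [Ag^+] = 2s, [SO4^2-] = s.
Substituting: Ksp = (2s)^2s = 4s^3
Solving, s = (8.0 × 10^-6/4)^(1/3) = 1.26 × 10^-2 M
[SO4^2-] = s = 1.3 × 10^-2 M

[SO4^2-] = 1.3 × 10^-2 M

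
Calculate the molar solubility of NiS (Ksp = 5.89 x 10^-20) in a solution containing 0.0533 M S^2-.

NiS(s) <=> Ni^2+(aq) + S^2-(aq)
Ksp = [Ni^2+][S^2-]
Let s be the molar solubility in this solution. [Ni^2+] = s, [S^2-] = 0.0533 + s ≈ 0.0533 (common-ion effect: S^2- is already 0.0533 M).
Ksp ≈ s × 0.0533
s = 1.11 x 10^-18 M
Check: s = 1.1 × 10^-18 ≪ 0.0533, so the approximation is valid.

s = 1.11e-18 M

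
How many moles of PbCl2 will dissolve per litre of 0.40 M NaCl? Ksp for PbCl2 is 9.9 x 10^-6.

6.2e-5 M

PbCl2(s) <=> Pb^2+(aq) + 2 Cl^-(aq)
Ksp = [Pb^2+][Cl^-]^2
If s mol/L dissolves here, [Pb^2+] = s, [Cl^-] = 0.40 + 2s ≈ 0.40 (Ksp is small, so little additional dissolves).
Ksp ≈ s × (0.40)^2
s = 6.2 × 10^-5 M
Check: 2s = 1.2 x 10^-4 ≪ 0.40, so the approximation is valid.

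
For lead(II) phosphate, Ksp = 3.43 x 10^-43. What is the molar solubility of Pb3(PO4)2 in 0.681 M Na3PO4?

Pb3(PO4)2(s) ⇌ 3 Pb^2+ + 2 PO4^3-
Ksp = [Pb^2+]^3[PO4^3-]^2
Let s = moles of Pb3(PO4)2 that dissolve per litre. [Pb^2+] = 3s, [PO4^3-] = 0.681 + 2s ≈ 0.681 (common-ion effect: PO4^3- is already 0.681 M).
Ksp ≈ (3s)^3 × (0.681)^2
s = 3.01 × 10^-15 M
Check: 2s = 6.0 x 10^-15 ≪ 0.681, so the approximation is valid.

3.01 x 10^-15 M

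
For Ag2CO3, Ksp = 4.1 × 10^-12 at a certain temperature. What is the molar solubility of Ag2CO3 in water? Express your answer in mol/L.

1.0 × 10^-4 M

Ag2CO3(s) <=> 2 Ag^+ + CO3^2-
Ksp = [Ag^+]^2[CO3^2-]
Let s = molar solubility. Then [Ag^+] = 2s and [CO3^2-] = s.
So Ksp = (2s)^2 × s = 4s^3
s = (4.1 × 10^-12 / 4)^(1/3) = 1.0 x 10^-4 M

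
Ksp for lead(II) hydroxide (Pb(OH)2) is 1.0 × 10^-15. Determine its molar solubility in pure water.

Pb(OH)2(s) ⇌ Pb^2+ + 2 OH^-
Ksp = [Pb^2+][OH^-]^2
If s mol/L of Pb(OH)2 dissolves, [Pb^2+] = s and [OH^-] = 2s.
So Ksp = s × (2s)^2 = 4s^3
s = (1.0 × 10^-15 / 4)^(1/3) = 6.3 × 10^-6 M

s = 6.3e-6 M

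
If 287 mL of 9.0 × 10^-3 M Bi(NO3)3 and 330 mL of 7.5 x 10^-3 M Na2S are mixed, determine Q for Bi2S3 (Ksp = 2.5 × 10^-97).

Total volume = 287 + 330 = 617 mL.
[Bi^3+] = 9.0 x 10^-3 × (287/617) = 4.19 x 10^-3 M
[S^2-] = 7.5 x 10^-3 × (330/617) = 4.01 x 10^-3 M
Bi2S3(s) ⇌ 2 Bi^3+ + 3 S^2-, so Q = [Bi^3+]^2[S^2-]^3
Q = (4.19 x 10^-3)^2(4.01 x 10^-3)^3 = 1.1 x 10^-12
Q > Ksp, so Bi2S3 will precipitate.

1.1e-12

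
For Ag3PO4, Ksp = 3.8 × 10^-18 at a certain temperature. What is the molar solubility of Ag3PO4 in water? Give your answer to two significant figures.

Ag3PO4(s) ⇌ 3 Ag^+(aq) + PO4^3-(aq)
Ksp = [Ag^+]^3[PO4^3-]
If s mol/L of Ag3PO4 dissolves, [Ag^+] = 3s and [PO4^3-] = s.
Ksp = (3s)^3s = 27s^4
Solving, s = (3.8 × 10^-18/27)^(1/4) = 1.9 × 10^-5 M

s ≈ 1.9e-5 M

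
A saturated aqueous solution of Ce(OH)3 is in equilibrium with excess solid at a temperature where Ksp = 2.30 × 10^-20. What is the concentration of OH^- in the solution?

Ce(OH)3(s) <=> Ce^3+(aq) + 3 OH^-(aq)
Ksp = [Ce^3+][OH^-]^3
Let s = molar solubility. Then [Ce^3+] = s and [OH^-] = 3s.
Ksp = s(3s)^3 = 27s^4
s = (2.30 × 10^-20 / 27)^(1/4) = 5.402 × 10^-6 M
[OH^-] = 3s = 1.62 × 10^-5 M

[OH^-] = 1.62 x 10^-5 M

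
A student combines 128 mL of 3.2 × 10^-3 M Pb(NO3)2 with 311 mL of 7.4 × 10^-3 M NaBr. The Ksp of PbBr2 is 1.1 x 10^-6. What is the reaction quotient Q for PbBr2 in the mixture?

Q ≈ 2.6 × 10^-8

Total volume = 128 + 311 = 439 mL.
[Pb^2+] = 3.2 × 10^-3 × (128/439) = 9.33 x 10^-4 M
[Br^-] = 7.4 x 10^-3 × (311/439) = 5.24 x 10^-3 M
PbBr2(s) ⇌ Pb^2+ + 2 Br^-, so Q = [Pb^2+][Br^-]^2
Q = (9.33 x 10^-4)(5.24 × 10^-3)^2 = 2.6 × 10^-8
Q < Ksp, so no precipitate of PbBr2 forms.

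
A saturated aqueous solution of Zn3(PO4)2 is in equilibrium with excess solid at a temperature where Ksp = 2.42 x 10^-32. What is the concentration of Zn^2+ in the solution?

[Zn^2+] ≈ 5.59 × 10^-7 M

Zn3(PO4)2(s) ⇌ 3 Zn^2+(aq) + 2 PO4^3-(aq)
Ksp = [Zn^2+]^3[PO4^3-]^2
With molar solubility s: [Zn^2+] = 3s, [PO4^3-] = 2s.
So Ksp = (3s)^3 × (2s)^2 = 108s^5
s^5 = 2.42 x 10^-32 / 108, so s = 1.862 × 10^-7 M
[Zn^2+] = 3s = 5.59 × 10^-7 M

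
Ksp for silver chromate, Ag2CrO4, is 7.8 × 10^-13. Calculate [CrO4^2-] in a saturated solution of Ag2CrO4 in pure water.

[CrO4^2-] ≈ 5.8e-5 M

Ag2CrO4(s) ⇌ 2 Ag^+ + CrO4^2-
Ksp = [Ag^+]^2[CrO4^2-]
Let s = molar solubility. Then [Ag^+] = 2s and [CrO4^2-] = s.
Substituting: Ksp = (2s)^2s = 4s^3
s^3 = 7.8 × 10^-13 / 4, so s = 5.80 × 10^-5 M
[CrO4^2-] = s = 5.8 × 10^-5 M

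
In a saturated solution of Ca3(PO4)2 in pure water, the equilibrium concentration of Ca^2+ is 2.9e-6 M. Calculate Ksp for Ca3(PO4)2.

Ksp = 9.1 × 10^-29

Ca3(PO4)2(s) <=> 3 Ca^2+ + 2 PO4^3-
Stoichiometry gives [PO4^3-] = (2/3)[Ca^2+] = 1.93 x 10^-6 M.
Ksp = [Ca^2+]^3[PO4^3-]^2
Ksp = (2.9 × 10^-6)^3 × (1.93 × 10^-6)^2 = 9.1 × 10^-29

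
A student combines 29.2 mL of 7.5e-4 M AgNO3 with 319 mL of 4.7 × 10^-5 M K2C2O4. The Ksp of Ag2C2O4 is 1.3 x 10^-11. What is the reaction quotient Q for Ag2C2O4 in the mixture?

Total volume = 29.2 + 319 = 348.2 mL.
[Ag^+] = 7.5 × 10^-4 × (29.2/348.2) = 6.29 x 10^-5 M
[C2O4^2-] = 4.7 × 10^-5 × (319/348.2) = 4.31 × 10^-5 M
Ag2C2O4(s) ⇌ 2 Ag^+(aq) + C2O4^2-(aq), so Q = [Ag^+]^2[C2O4^2-]
Q = (6.29 x 10^-5)^2(4.31 × 10^-5) = 1.7 x 10^-13
Q < Ksp, so no precipitate of Ag2C2O4 forms.

Q = 1.7e-13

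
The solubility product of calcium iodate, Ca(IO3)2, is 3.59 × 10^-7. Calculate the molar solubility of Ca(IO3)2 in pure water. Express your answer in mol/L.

Ca(IO3)2(s) ⇌ Ca^2+ + 2 IO3^-
Ksp = [Ca^2+][IO3^-]^2
With molar solubility s: [Ca^2+] = s, [IO3^-] = 2s.
Substituting: Ksp = s(2s)^2 = 4s^3
Solving, s = (3.59 × 10^-7/4)^(1/3) = 4.48 × 10^-3 M

4.48e-3 M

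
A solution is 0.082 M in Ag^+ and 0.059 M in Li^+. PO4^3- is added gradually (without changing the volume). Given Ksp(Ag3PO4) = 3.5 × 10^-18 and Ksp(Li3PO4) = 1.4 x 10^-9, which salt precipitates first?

Each salt begins to precipitate when Q = Ksp, i.e. when [PO4^3-] reaches its threshold.
For Ag3PO4: 3.5 × 10^-18 = (0.082)^3 × [PO4^3-]  ⇒  [PO4^3-] = 6.3 × 10^-15 M.
For Li3PO4: 1.4 x 10^-9 = (0.059)^3 × [PO4^3-]  ⇒  [PO4^3-] = 6.8 × 10^-6 M.
The salt with the lower threshold [PO4^3-] precipitates first: Ag3PO4.

Ag3PO4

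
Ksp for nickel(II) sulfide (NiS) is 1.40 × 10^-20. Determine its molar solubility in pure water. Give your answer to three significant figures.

NiS(s) <=> Ni^2+ + S^2-
Ksp = [Ni^2+][S^2-]
With molar solubility s: [Ni^2+] = s, [S^2-] = s.
Ksp = s^2
s = (1.40 × 10^-20)^(1/2) = 1.18 x 10^-10 M

1.18 × 10^-10 M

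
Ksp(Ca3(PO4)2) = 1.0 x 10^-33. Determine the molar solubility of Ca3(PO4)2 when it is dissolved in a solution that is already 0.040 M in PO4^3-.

Ca3(PO4)2(s) ⇌ 3 Ca^2+(aq) + 2 PO4^3-(aq)
Ksp = [Ca^2+]^3[PO4^3-]^2
If s mol/L dissolves here, [Ca^2+] = 3s, [PO4^3-] = 0.040 + 2s ≈ 0.040 (common-ion effect: PO4^3- is already 0.040 M).
Ksp ≈ (3s)^3 × (0.040)^2
s = 2.8 × 10^-11 M
Check: 2s = 5.7 × 10^-11 ≪ 0.040, so the approximation is valid.

2.8 x 10^-11 M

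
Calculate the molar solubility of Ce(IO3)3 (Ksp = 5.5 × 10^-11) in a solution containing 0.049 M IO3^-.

Ce(IO3)3(s) <=> Ce^3+(aq) + 3 IO3^-(aq)
Ksp = [Ce^3+][IO3^-]^3
Let s = moles of Ce(IO3)3 that dissolve per litre. [Ce^3+] = s, [IO3^-] = 0.049 + 3s ≈ 0.049 (common-ion effect: IO3^- is already 0.049 M).
Ksp ≈ s × (0.049)^3
s = 4.7 x 10^-7 M
Check: 3s = 1.4 × 10^-6 ≪ 0.049, so the approximation is valid.

4.7 × 10^-7 M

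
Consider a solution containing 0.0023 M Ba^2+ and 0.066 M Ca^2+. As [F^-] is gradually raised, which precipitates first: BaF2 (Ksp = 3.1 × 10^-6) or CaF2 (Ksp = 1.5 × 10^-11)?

CaF2

Precipitation of each salt starts when its ion product equals its Ksp.
For BaF2: 3.1 × 10^-6 = 0.0023 × [F^-]^2  ⇒  [F^-] = 3.7 x 10^-2 M.
For CaF2: 1.5 × 10^-11 = 0.066 × [F^-]^2  ⇒  [F^-] = 1.5 × 10^-5 M.
The salt with the lower threshold [F^-] precipitates first: CaF2.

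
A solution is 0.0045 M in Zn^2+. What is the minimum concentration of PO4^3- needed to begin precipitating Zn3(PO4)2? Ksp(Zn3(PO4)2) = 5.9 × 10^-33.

2.5 x 10^-13 M

Zn3(PO4)2(s) ⇌ 3 Zn^2+ + 2 PO4^3-
Ksp = [Zn^2+]^3[PO4^3-]^2
Precipitation begins when Q = Ksp. With [Zn^2+] = 0.0045 M:
5.9 × 10^-33 = (0.0045)^3 × [PO4^3-]^2
[PO4^3-] = (5.9 × 10^-33 / 9.11 × 10^-8)^(1/2) = 2.5 × 10^-13 M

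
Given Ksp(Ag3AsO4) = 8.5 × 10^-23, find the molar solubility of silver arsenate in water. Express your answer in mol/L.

Ag3AsO4(s) ⇌ 3 Ag^+ + AsO4^3-
Ksp = [Ag^+]^3[AsO4^3-]
If s mol/L of Ag3AsO4 dissolves, [Ag^+] = 3s and [AsO4^3-] = s.
So Ksp = (3s)^3 × s = 27s^4
s^4 = 8.5 × 10^-23 / 27, so s = 1.3 × 10^-6 M

s ≈ 1.3 × 10^-6 M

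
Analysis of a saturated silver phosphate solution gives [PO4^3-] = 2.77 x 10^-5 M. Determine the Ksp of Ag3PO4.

Ag3PO4(s) <=> 3 Ag^+ + PO4^3-
Stoichiometry gives [Ag^+] = (3/1)[PO4^3-] = 8.310 × 10^-5 M.
Ksp = [Ag^+]^3[PO4^3-]
Ksp = (8.310 × 10^-5)^3 × 2.77 × 10^-5 = 1.59 x 10^-17

1.59 x 10^-17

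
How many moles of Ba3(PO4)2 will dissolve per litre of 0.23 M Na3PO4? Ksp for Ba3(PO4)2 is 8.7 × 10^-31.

Ba3(PO4)2(s) ⇌ 3 Ba^2+ + 2 PO4^3-
Ksp = [Ba^2+]^3[PO4^3-]^2
If s mol/L dissolves here, [Ba^2+] = 3s, [PO4^3-] = 0.23 + 2s ≈ 0.23 (Ksp is small, so little additional dissolves).
Ksp ≈ (3s)^3 × (0.23)^2
s = 8.5 x 10^-11 M
Check: 2s = 1.7 × 10^-10 ≪ 0.23, so the approximation is valid.

s ≈ 8.5 x 10^-11 M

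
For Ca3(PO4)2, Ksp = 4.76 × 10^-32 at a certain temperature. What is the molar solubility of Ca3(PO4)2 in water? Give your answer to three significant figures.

Ca3(PO4)2(s) ⇌ 3 Ca^2+ + 2 PO4^3-
Ksp = [Ca^2+]^3[PO4^3-]^2
Let s = molar solubility. Then [Ca^2+] = 3s and [PO4^3-] = 2s.
Substituting: Ksp = (3s)^3(2s)^2 = 108s^5
Solving, s = (4.76 × 10^-32/108)^(1/5) = 2.13 × 10^-7 M

s ≈ 2.13 × 10^-7 M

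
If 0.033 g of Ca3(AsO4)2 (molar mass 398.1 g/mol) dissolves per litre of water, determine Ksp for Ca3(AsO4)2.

Ksp = 4.2 x 10^-19

Molar solubility s = (3.3 × 10^-2 g/L) / (398.1 g/mol) = 8.29 × 10^-5 M.
Ca3(AsO4)2(s) <=> 3 Ca^2+(aq) + 2 AsO4^3-(aq)
If s mol/L of Ca3(AsO4)2 dissolves, [Ca^2+] = 3s and [AsO4^3-] = 2s.
Ksp = [Ca^2+]^3[AsO4^3-]^2
So Ksp = (3s)^3 × (2s)^2 = 108s^5
Ksp = 108 × (8.29 × 10^-5)^5 = 4.2 x 10^-19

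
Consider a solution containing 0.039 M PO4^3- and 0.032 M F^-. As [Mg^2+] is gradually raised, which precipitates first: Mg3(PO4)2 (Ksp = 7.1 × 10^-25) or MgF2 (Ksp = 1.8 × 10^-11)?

MgF2

Precipitation of each salt starts when its ion product equals its Ksp.
For Mg3(PO4)2: 7.1 × 10^-25 = (0.039)^2 × [Mg^2+]^3  ⇒  [Mg^2+] = 7.8 × 10^-8 M.
For MgF2: 1.8 × 10^-11 = (0.032)^2 × [Mg^2+]  ⇒  [Mg^2+] = 1.8 x 10^-8 M.
The salt with the lower threshold [Mg^2+] precipitates first: MgF2.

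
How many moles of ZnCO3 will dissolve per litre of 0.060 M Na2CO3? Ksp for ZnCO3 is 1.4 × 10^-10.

s = 2.3e-9 M

ZnCO3(s) ⇌ Zn^2+ + CO3^2-
Ksp = [Zn^2+][CO3^2-]
If s mol/L dissolves here, [Zn^2+] = s, [CO3^2-] = 0.060 + s ≈ 0.060 (common-ion effect: CO3^2- is already 0.060 M).
Ksp ≈ s × 0.060
s = 2.3 × 10^-9 M
Check: s = 2.3 × 10^-9 ≪ 0.060, so the approximation is valid.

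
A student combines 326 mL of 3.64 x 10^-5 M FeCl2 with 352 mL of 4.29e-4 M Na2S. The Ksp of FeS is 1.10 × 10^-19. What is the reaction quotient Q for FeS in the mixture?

Total volume = 326 + 352 = 678 mL.
[Fe^2+] = 3.64 × 10^-5 × (326/678) = 1.750 × 10^-5 M
[S^2-] = 4.29 × 10^-4 × (352/678) = 2.227 × 10^-4 M
FeS(s) ⇌ Fe^2+ + S^2-, so Q = [Fe^2+][S^2-]
Q = (1.750 × 10^-5)(2.227 × 10^-4) = 3.90 × 10^-9
Q > Ksp, so FeS will precipitate.

3.90 × 10^-9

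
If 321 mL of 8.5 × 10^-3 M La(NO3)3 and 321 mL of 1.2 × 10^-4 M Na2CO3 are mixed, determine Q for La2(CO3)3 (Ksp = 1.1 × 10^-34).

3.9 x 10^-18

Total volume = 321 + 321 = 642 mL.
[La^3+] = 8.5 × 10^-3 × (321/642) = 4.25 × 10^-3 M
[CO3^2-] = 1.2 × 10^-4 × (321/642) = 6.00 × 10^-5 M
La2(CO3)3(s) <=> 2 La^3+ + 3 CO3^2-, so Q = [La^3+]^2[CO3^2-]^3
Q = (4.25 x 10^-3)^2(6.00 x 10^-5)^3 = 3.9 × 10^-18
Q > Ksp, so La2(CO3)3 will precipitate.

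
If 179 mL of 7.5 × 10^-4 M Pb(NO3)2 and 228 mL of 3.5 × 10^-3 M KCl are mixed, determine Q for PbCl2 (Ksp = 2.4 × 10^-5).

Total volume = 179 + 228 = 407 mL.
[Pb^2+] = 7.5 x 10^-4 × (179/407) = 3.30 × 10^-4 M
[Cl^-] = 3.5 × 10^-3 × (228/407) = 1.96 x 10^-3 M
PbCl2(s) ⇌ Pb^2+(aq) + 2 Cl^-(aq), so Q = [Pb^2+][Cl^-]^2
Q = (3.30 × 10^-4)(1.96 × 10^-3)^2 = 1.3 × 10^-9
Q < Ksp, so no precipitate of PbCl2 forms.

Q = 1.3e-9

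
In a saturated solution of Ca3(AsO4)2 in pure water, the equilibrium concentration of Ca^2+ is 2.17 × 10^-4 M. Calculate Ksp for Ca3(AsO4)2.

2.14 × 10^-19

Ca3(AsO4)2(s) <=> 3 Ca^2+(aq) + 2 AsO4^3-(aq)
Stoichiometry gives [AsO4^3-] = (2/3)[Ca^2+] = 1.447 x 10^-4 M.
Ksp = [Ca^2+]^3[AsO4^3-]^2
Ksp = (2.17 × 10^-4)^3 × (1.447 × 10^-4)^2 = 2.14 × 10^-19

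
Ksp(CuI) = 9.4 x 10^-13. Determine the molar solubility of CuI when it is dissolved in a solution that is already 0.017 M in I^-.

CuI(s) <=> Cu^+ + I^-
Ksp = [Cu^+][I^-]
Let s = moles of CuI that dissolve per litre. [Cu^+] = s, [I^-] = 0.017 + s ≈ 0.017 (common-ion effect: I^- is already 0.017 M).
Ksp ≈ s × 0.017
s = 5.5 x 10^-11 M
Check: s = 5.5 x 10^-11 ≪ 0.017, so the approximation is valid.

s = 5.5 × 10^-11 M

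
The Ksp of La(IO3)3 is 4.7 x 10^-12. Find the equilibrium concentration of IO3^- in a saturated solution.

La(IO3)3(s) <=> La^3+(aq) + 3 IO3^-(aq)
Ksp = [La^3+][IO3^-]^3
If s mol/L of La(IO3)3 dissolves, [La^3+] = s and [IO3^-] = 3s.
Ksp = s(3s)^3 = 27s^4
s^4 = 4.7 x 10^-12 / 27, so s = 6.46 x 10^-4 M
[IO3^-] = 3s = 1.9 × 10^-3 M

[IO3^-] = 1.9 × 10^-3 M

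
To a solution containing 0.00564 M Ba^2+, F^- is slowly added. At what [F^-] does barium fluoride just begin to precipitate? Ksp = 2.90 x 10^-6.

[F^-] = 0.0227 M

BaF2(s) ⇌ Ba^2+(aq) + 2 F^-(aq)
Ksp = [Ba^2+][F^-]^2
Precipitation begins when Q = Ksp. With [Ba^2+] = 0.00564 M:
2.90 x 10^-6 = (0.00564) × [F^-]^2
[F^-] = (2.90 x 10^-6 / 5.64 x 10^-3)^(1/2) = 2.27 × 10^-2 M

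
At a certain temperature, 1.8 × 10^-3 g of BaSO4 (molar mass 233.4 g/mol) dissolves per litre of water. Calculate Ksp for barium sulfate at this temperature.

Molar solubility s = (1.8 x 10^-3 g/L) / (233.4 g/mol) = 7.71 x 10^-6 M.
BaSO4(s) ⇌ Ba^2+ + SO4^2-
With molar solubility s: [Ba^2+] = s, [SO4^2-] = s.
Ksp = [Ba^2+][SO4^2-]
Ksp = s^2
Ksp = (7.71 × 10^-6)^2 = 5.9 x 10^-11

Ksp = 5.9 × 10^-11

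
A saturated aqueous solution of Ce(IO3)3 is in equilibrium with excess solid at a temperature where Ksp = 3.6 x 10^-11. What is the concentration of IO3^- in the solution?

[IO3^-] ≈ 3.2e-3 M

Ce(IO3)3(s) <=> Ce^3+ + 3 IO3^-
Ksp = [Ce^3+][IO3^-]^3
With molar solubility s: [Ce^3+] = s, [IO3^-] = 3s.
So Ksp = s × (3s)^3 = 27s^4
Solving, s = (3.6 x 10^-11/27)^(1/4) = 1.07 × 10^-3 M
[IO3^-] = 3s = 3.2 × 10^-3 M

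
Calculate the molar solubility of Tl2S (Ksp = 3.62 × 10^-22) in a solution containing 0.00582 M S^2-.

Tl2S(s) ⇌ 2 Tl^+ + S^2-
Ksp = [Tl^+]^2[S^2-]
Let s = moles of Tl2S that dissolve per litre. [Tl^+] = 2s, [S^2-] = 0.00582 + s ≈ 0.00582 (common-ion effect: S^2- is already 0.00582 M).
Ksp ≈ (2s)^2 × 0.00582
s = 1.25 × 10^-10 M
Check: s = 1.2 × 10^-10 ≪ 0.00582, so the approximation is valid.

1.25 × 10^-10 M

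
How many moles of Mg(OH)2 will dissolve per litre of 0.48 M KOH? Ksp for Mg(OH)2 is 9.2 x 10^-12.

Mg(OH)2(s) ⇌ Mg^2+ + 2 OH^-
Ksp = [Mg^2+][OH^-]^2
If s mol/L dissolves here, [Mg^2+] = s, [OH^-] = 0.48 + 2s ≈ 0.48 (Ksp is small, so little additional dissolves).
Ksp ≈ s × (0.48)^2
s = 4.0 × 10^-11 M
Check: 2s = 8.0 × 10^-11 ≪ 0.48, so the approximation is valid.

s ≈ 4.0e-11 M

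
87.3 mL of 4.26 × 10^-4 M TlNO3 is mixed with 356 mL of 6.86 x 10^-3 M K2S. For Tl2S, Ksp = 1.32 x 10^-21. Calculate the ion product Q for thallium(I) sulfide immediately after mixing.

Total volume = 87.3 + 356 = 443.3 mL.
[Tl^+] = 4.26 × 10^-4 × (87.3/443.3) = 8.389 x 10^-5 M
[S^2-] = 6.86 × 10^-3 × (356/443.3) = 5.509 × 10^-3 M
Tl2S(s) ⇌ 2 Tl^+(aq) + S^2-(aq), so Q = [Tl^+]^2[S^2-]
Q = (8.389 × 10^-5)^2(5.509 × 10^-3) = 3.88 x 10^-11
Q > Ksp, so Tl2S will precipitate.

Q = 3.88 × 10^-11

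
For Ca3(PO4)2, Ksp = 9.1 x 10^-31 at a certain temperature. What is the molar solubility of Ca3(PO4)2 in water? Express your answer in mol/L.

Ca3(PO4)2(s) <=> 3 Ca^2+(aq) + 2 PO4^3-(aq)
Ksp = [Ca^2+]^3[PO4^3-]^2
For each mole of Ca3(PO4)2 that dissolves: [Ca^2+] = 3s, [PO4^3-] = 2s.
Substituting: Ksp = (3s)^3(2s)^2 = 108s^5
s^5 = 9.1 x 10^-31 / 108, so s = 3.8 × 10^-7 M

s ≈ 3.8 × 10^-7 M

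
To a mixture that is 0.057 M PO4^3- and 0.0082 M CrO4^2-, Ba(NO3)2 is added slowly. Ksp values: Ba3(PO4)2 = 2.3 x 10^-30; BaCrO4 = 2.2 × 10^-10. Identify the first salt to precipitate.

Each salt begins to precipitate when Q = Ksp, i.e. when [Ba^2+] reaches its threshold.
For Ba3(PO4)2: 2.3 x 10^-30 = (0.057)^2 × [Ba^2+]^3  ⇒  [Ba^2+] = 8.9 × 10^-10 M.
For BaCrO4: 2.2 × 10^-10 = 0.0082 × [Ba^2+]  ⇒  [Ba^2+] = 2.7 x 10^-8 M.
The salt with the lower threshold [Ba^2+] precipitates first: Ba3(PO4)2.

Ba3(PO4)2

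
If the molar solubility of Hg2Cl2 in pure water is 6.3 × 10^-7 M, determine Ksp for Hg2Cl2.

Ksp ≈ 1.0 × 10^-18

Hg2Cl2(s) <=> Hg2^2+ + 2 Cl^-
Let s = molar solubility. Then [Hg2^2+] = s and [Cl^-] = 2s.
Ksp = [Hg2^2+][Cl^-]^2
Substituting: Ksp = s(2s)^2 = 4s^3
With s = 6.3 × 10^-7: Ksp = 1.0 × 10^-18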